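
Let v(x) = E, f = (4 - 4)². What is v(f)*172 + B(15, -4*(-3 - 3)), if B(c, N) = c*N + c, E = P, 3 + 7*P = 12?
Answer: 4173/7 ≈ 596.14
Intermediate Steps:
P = 9/7 (P = -3/7 + (⅐)*12 = -3/7 + 12/7 = 9/7 ≈ 1.2857)
f = 0 (f = 0² = 0)
E = 9/7 ≈ 1.2857
v(x) = 9/7
B(c, N) = c + N*c (B(c, N) = N*c + c = c + N*c)
v(f)*172 + B(15, -4*(-3 - 3)) = (9/7)*172 + 15*(1 - 4*(-3 - 3)) = 1548/7 + 15*(1 - 4*(-6)) = 1548/7 + 15*(1 + 24) = 1548/7 + 15*25 = 1548/7 + 375 = 4173/7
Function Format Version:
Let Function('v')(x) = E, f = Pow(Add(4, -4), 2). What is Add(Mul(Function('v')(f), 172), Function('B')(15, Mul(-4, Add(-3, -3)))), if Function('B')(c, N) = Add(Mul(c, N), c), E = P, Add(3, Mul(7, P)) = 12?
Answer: Rational(4173, 7) ≈ 596.14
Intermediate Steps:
P = Rational(9, 7) (P = Add(Rational(-3, 7), Mul(Rational(1, 7), 12)) = Add(Rational(-3, 7), Rational(12, 7)) = Rational(9, 7) ≈ 1.2857)
f = 0 (f = Pow(0, 2) = 0)
E = Rational(9, 7) ≈ 1.2857
Function('v')(x) = Rational(9, 7)
Function('B')(c, N) = Add(c, Mul(N, c)) (Function('B')(c, N) = Add(Mul(N, c), c) = Add(c, Mul(N, c)))
Add(Mul(Function('v')(f), 172), Function('B')(15, Mul(-4, Add(-3, -3)))) = Add(Mul(Rational(9, 7), 172), Mul(15, Add(1, Mul(-4, Add(-3, -3))))) = Add(Rational(1548, 7), Mul(15, Add(1, Mul(-4, -6)))) = Add(Rational(1548, 7), Mul(15, Add(1, 24))) = Add(Rational(1548, 7), Mul(15, 25)) = Add(Rational(1548, 7), 375) = Rational(4173, 7)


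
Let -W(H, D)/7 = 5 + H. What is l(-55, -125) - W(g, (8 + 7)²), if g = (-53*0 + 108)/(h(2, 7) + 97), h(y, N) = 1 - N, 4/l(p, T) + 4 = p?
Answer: 33165/767 ≈ 43.240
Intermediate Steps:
l(p, T) = 4/(-4 + p)
g = 108/91 (g = (-53*0 + 108)/((1 - 1*7) + 97) = (0 + 108)/((1 - 7) + 97) = 108/(-6 + 97) = 108/91 ≈ 1.1868)
W(H, D) = -35 - 7*H (W(H, D) = -7*(5 + H) = -35 - 7*H)
l(-55, -125) - W(g, (8 + 7)²) = 4/(-4 - 55) - (-35 - 7*108/91) = 4/(-59) - (-35 - 108/13) = 4*(-1/59) - 1*(-563/13) = -4/59 + 563/13 = 33165/767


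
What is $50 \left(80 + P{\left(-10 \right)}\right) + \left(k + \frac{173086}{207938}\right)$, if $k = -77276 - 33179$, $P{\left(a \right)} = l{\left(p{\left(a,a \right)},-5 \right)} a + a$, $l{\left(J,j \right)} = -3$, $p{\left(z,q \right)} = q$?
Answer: $- \frac{10963964352}{103969} \approx -1.0545 \cdot 10^{5}$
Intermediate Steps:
$P{\left(a \right)} = - 2 a$ ($P{\left(a \right)} = - 3 a + a = - 2 a$)
$k = -110455$
$50 \left(80 + P{\left(-10 \right)}\right) + \left(k + \frac{173086}{207938}\right) = 50 \left(80 - -20\right) - \left(110455 - \frac{173086}{207938}\right) = 50 \left(80 + 20\right) + \left(-110455 + 173086 \cdot \frac{1}{207938}\right) = 50 \cdot 100 + \left(-110455 + \frac{86543}{103969}\right) = 5000 - \frac{11483809352}{103969} = - \frac{10963964352}{103969}$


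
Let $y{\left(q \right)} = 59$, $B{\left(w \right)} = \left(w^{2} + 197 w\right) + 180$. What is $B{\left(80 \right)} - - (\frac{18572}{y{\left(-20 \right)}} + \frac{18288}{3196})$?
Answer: $\frac{1068238716}{47141} \approx 22661.0$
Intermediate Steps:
$B{\left(w \right)} = 180 + w^{2} + 197 w$
$B{\left(80 \right)} - - (\frac{18572}{y{\left(-20 \right)}} + \frac{18288}{3196}) = \left(180 + 80^{2} + 197 \cdot 80\right) - - (\frac{18572}{59} + \frac{18288}{3196}) = \left(180 + 6400 + 15760\right) - - (18572 \cdot \frac{1}{59} + 18288 \cdot \frac{1}{3196}) = 22340 - - (\frac{18572}{59} + \frac{4572}{799}) = 22340 - \left(-1\right) \frac{15108776}{47141} = 22340 - - \frac{15108776}{47141} = 22340 + \frac{15108776}{47141} = \frac{1068238716}{47141}$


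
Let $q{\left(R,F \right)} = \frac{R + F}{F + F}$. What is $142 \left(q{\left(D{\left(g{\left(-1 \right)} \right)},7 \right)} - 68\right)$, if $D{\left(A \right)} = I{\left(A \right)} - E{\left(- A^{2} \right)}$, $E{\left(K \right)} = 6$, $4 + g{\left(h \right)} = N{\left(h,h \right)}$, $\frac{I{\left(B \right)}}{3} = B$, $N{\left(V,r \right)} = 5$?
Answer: $- \frac{67308}{7} \approx -9615.4$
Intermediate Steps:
$I{\left(B \right)} = 3 B$
$g{\left(h \right)} = 1$ ($g{\left(h \right)} = -4 + 5 = 1$)
$D{\left(A \right)} = -6 + 3 A$ ($D{\left(A \right)} = 3 A - 6 = -6 + 3 A$)
$q{\left(R,F \right)} = \frac{F + R}{2 F}$
$142 \left(q{\left(D{\left(g{\left(-1 \right)} \right)},7 \right)} - 68\right) = 142 \left(\frac{7 + \left(-6 + 3 \cdot 1\right)}{2 \cdot 7} - 68\right) = 142 \left(\frac{1}{2} \cdot \frac{1}{7} \left(7 + \left(-6 + 3\right)\right) - 68\right) = 142 \left(\frac{1}{2} \cdot \frac{1}{7} \left(7 - 3\right) - 68\right) = 142 \left(\frac{1}{2} \cdot \frac{1}{7} \cdot 4 - 68\right) = 142 \left(\frac{2}{7} - 68\right) = 142 \left(- \frac{474}{7}\right) = - \frac{67308}{7}$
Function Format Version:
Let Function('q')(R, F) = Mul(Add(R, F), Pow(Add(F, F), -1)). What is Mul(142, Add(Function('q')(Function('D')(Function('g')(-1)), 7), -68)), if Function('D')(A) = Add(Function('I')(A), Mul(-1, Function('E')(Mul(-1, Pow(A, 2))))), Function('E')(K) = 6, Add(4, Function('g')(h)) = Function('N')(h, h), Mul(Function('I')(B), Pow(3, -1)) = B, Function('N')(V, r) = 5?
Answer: Rational(-67308, 7) ≈ -9615.4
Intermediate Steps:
Function('I')(B) = Mul(3, B)
Function('g')(h) = 1 (Function('g')(h) = Add(-4, 5) = 1)
Function('D')(A) = Add(-6, Mul(3, A)) (Function('D')(A) = Add(Mul(3, A), Mul(-1, 6)) = Add(Mul(3, A), -6) = Add(-6, Mul(3, A)))
Function('q')(R, F) = Mul(Rational(1, 2), Pow(F, -1), Add(F, R)) (Function('q')(R, F) = Mul(Add(F, R), Pow(Mul(2, F), -1)) = Mul(Add(F, R), Mul(Rational(1, 2), Pow(F, -1))) = Mul(Rational(1, 2), Pow(F, -1), Add(F, R)))
Mul(142, Add(Function('q')(Function('D')(Function('g')(-1)), 7), -68)) = Mul(142, Add(Mul(Rational(1, 2), Pow(7, -1), Add(7, Add(-6, Mul(3, 1)))), -68)) = Mul(142, Add(Mul(Rational(1, 2), Rational(1, 7), Add(7, Add(-6, 3))), -68)) = Mul(142, Add(Mul(Rational(1, 2), Rational(1, 7), Add(7, -3)), -68)) = Mul(142, Add(Mul(Rational(1, 2), Rational(1, 7), 4), -68)) = Mul(142, Add(Rational(2, 7), -68)) = Mul(142, Rational(-474, 7)) = Rational(-67308, 7)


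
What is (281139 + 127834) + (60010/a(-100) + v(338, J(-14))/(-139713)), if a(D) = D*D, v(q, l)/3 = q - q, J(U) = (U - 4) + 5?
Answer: 408979001/1000 ≈ 4.0898e+5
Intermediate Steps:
J(U) = 1 + U (J(U) = (-4 + U) + 5 = 1 + U)
v(q, l) = 0 (v(q, l) = 3*(q - q) = 3*0 = 0)
a(D) = D²
(281139 + 127834) + (60010/a(-100) + v(338, J(-14))/(-139713)) = (281139 + 127834) + (60010/((-100)²) + 0/(-139713)) = 408973 + (60010/10000 + 0*(-1/139713)) = 408973 + (60010*(1/10000) + 0) = 408973 + (6001/1000 + 0) = 408973 + 6001/1000 = 408979001/1000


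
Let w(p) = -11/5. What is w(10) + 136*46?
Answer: 31269/5 ≈ 6253.8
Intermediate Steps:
w(p) = -11/5 (w(p) = -11*⅕ = -11/5)
w(10) + 136*46 = -11/5 + 136*46 = -11/5 + 6256 = 31269/5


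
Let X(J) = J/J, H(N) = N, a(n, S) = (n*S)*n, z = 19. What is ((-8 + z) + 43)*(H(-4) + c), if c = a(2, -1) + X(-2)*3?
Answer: -270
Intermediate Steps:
a(n, S) = S*n² (a(n, S) = (S*n)*n = S*n²)
X(J) = 1
c = -1 (c = -1*2² + 1*3 = -1*4 + 3 = -4 + 3 = -1)
((-8 + z) + 43)*(H(-4) + c) = ((-8 + 19) + 43)*(-4 - 1) = (11 + 43)*(-5) = 54*(-5) = -270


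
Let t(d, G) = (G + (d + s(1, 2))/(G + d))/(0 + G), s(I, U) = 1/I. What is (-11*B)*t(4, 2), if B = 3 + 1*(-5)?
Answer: 187/6 ≈ 31.167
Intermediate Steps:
B = -2 (B = 3 - 5 = -2)
t(d, G) = (G + (1 + d)/(G + d))/G (t(d, G) = (G + (d + 1/1)/(G + d))/(0 + G) = (G + (d + 1)/(G + d))/G = (G + (1 + d)/(G + d))/G)
(-11*B)*t(4, 2) = (-11*(-2))*((1 + 4 + 2**2 + 2*4)/(2*(2 + 4))) = 22*((1/2)*(1 + 4 + 4 + 8)/6) = 22*((1/2)*(1/6)*17) = 22*(17/12) = 187/6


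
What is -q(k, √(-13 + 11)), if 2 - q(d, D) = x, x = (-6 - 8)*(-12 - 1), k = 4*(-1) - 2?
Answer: 180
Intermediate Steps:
k = -6 (k = -4 - 2 = -6)
x = 182 (x = -14*(-13) = 182)
q(d, D) = -180 (q(d, D) = 2 - 1*182 = 2 - 182 = -180)
-q(k, √(-13 + 11)) = -1*(-180) = 180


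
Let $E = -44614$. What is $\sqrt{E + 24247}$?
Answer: $3 i \sqrt{2263} \approx 142.71 i$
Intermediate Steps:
$\sqrt{E + 24247} = \sqrt{-44614 + 24247} = \sqrt{-20367} = 3 i \sqrt{2263}$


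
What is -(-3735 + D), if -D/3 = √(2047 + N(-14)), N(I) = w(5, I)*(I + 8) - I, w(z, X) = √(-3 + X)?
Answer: 3735 + 3*√(2061 - 6*I*√17) ≈ 3871.2 - 0.81737*I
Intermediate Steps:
N(I) = -I + √(-3 + I)*(8 + I) (N(I) = √(-3 + I)*(I + 8) - I = √(-3 + I)*(8 + I) - I = -I + √(-3 + I)*(8 + I))
D = -3*√(2061 - 6*I*√17) (D = -3*√(2047 + (-1*(-14) + 8*√(-3 - 14) - 14*√(-3 - 14))) = -3*√(2047 + (14 + 8*√(-17) - 14*I*√17)) = -3*√(2047 + (14 + 8*(I*√17) - 14*I*√17)) = -3*√(2047 + (14 + 8*I*√17 - 14*I*√17)) = -3*√(2047 + (14 - 6*I*√17)) = -3*√(2061 - 6*I*√17) ≈ -136.2 + 0.81737*I)
-(-3735 + D) = -(-3735 - 3*√(2061 - 6*I*√17)) = 3735 + 3*√(2061 - 6*I*√17)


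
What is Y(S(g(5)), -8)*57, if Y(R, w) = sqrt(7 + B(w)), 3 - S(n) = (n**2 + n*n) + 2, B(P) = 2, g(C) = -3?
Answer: 171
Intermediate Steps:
S(n) = 1 - 2*n**2 (S(n) = 3 - ((n**2 + n*n) + 2) = 3 - ((n**2 + n**2) + 2) = 3 - (2*n**2 + 2) = 3 - (2 + 2*n**2) = 3 + (-2 - 2*n**2) = 1 - 2*n**2)
Y(R, w) = 3 (Y(R, w) = sqrt(7 + 2) = sqrt(9) = 3)
Y(S(g(5)), -8)*57 = 3*57 = 171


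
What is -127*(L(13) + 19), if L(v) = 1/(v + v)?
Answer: -62865/26 ≈ -2417.9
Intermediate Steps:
L(v) = 1/(2*v)
-127*(L(13) + 19) = -127*((½)/13 + 19) = -127*((½)*(1/13) + 19) = -127*(1/26 + 19) = -127*495/26 = -62865/26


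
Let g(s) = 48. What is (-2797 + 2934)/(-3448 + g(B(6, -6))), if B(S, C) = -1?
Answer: -137/3400 ≈ -0.040294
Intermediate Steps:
(-2797 + 2934)/(-3448 + g(B(6, -6))) = (-2797 + 2934)/(-3448 + 48) = 137/(-3400) = 137*(-1/3400) = -137/3400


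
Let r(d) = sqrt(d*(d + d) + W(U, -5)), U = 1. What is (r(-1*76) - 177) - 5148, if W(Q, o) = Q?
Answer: -5325 + sqrt(11553) ≈ -5217.5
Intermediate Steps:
r(d) = sqrt(1 + 2*d**2) (r(d) = sqrt(d*(d + d) + 1) = sqrt(d*(2*d) + 1) = sqrt(2*d**2 + 1) = sqrt(1 + 2*d**2))
(r(-1*76) - 177) - 5148 = (sqrt(1 + 2*(-1*76)**2) - 177) - 5148 = (sqrt(1 + 2*(-76)**2) - 177) - 5148 = (sqrt(1 + 2*5776) - 177) - 5148 = (sqrt(1 + 11552) - 177) - 5148 = (sqrt(11553) - 177) - 5148 = (-177 + sqrt(11553)) - 5148 = -5325 + sqrt(11553)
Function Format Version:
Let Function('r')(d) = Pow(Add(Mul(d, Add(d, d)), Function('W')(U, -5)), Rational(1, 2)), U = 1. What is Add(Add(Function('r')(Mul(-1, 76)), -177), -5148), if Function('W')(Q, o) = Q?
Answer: Add(-5325, Pow(11553, Rational(1, 2))) ≈ -5217.5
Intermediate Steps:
Function('r')(d) = Pow(Add(1, Mul(2, Pow(d, 2))), Rational(1, 2)) (Function('r')(d) = Pow(Add(Mul(d, Add(d, d)), 1), Rational(1, 2)) = Pow(Add(Mul(d, Mul(2, d)), 1), Rational(1, 2)) = Pow(Add(Mul(2, Pow(d, 2)), 1), Rational(1, 2)) = Pow(Add(1, Mul(2, Pow(d, 2))), Rational(1, 2)))
Add(Add(Function('r')(Mul(-1, 76)), -177), -5148) = Add(Add(Pow(Add(1, Mul(2, Pow(Mul(-1, 76), 2))), Rational(1, 2)), -177), -5148) = Add(Add(Pow(Add(1, Mul(2, Pow(-76, 2))), Rational(1, 2)), -177), -5148) = Add(Add(Pow(Add(1, Mul(2, 5776)), Rational(1, 2)), -177), -5148) = Add(Add(Pow(Add(1, 11552), Rational(1, 2)), -177), -5148) = Add(Add(Pow(11553, Rational(1, 2)), -177), -5148) = Add(Add(-177, Pow(11553, Rational(1, 2))), -5148) = Add(-5325, Pow(11553, Rational(1, 2)))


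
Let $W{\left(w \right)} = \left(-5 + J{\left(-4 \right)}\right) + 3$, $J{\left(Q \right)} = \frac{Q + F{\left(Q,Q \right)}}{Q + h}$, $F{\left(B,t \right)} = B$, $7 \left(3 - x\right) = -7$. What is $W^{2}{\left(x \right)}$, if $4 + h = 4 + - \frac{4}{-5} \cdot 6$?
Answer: $144$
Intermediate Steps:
$x = 4$ ($x = 3 - -1 = 3 + 1 = 4$)
$h = \frac{24}{5}$ ($h = -4 + \left(4 + - \frac{4}{-5} \cdot 6\right) = -4 + \left(4 + \left(-4\right) \left(- \frac{1}{5}\right) 6\right) = -4 + \left(4 + \frac{4}{5} \cdot 6\right) = -4 + \left(4 + \frac{24}{5}\right) = -4 + \frac{44}{5} = \frac{24}{5} \approx 4.8$)
$J{\left(Q \right)} = \frac{2 Q}{\frac{24}{5} + Q}$ ($J{\left(Q \right)} = \frac{Q + Q}{Q + \frac{24}{5}} = \frac{2 Q}{\frac{24}{5} + Q}$)
$W{\left(w \right)} = -12$ ($W{\left(w \right)} = \left(-5 + 10 \left(-4\right) \frac{1}{24 + 5 \left(-4\right)}\right) + 3 = \left(-5 + 10 \left(-4\right) \frac{1}{24 - 20}\right) + 3 = \left(-5 + 10 \left(-4\right) \frac{1}{4}\right) + 3 = \left(-5 - 10\right) + 3 = -15 + 3 = -12$)
$W^{2}{\left(x \right)} = \left(-12\right)^{2} = 144$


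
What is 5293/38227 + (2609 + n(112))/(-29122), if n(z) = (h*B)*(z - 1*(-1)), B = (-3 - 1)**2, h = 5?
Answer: -291163577/1113246694 ≈ -0.26154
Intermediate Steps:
B = 16 (B = (-4)**2 = 16)
n(z) = 80 + 80*z (n(z) = (5*16)*(z - 1*(-1)) = 80*(z + 1) = 80*(1 + z) = 80 + 80*z)
5293/38227 + (2609 + n(112))/(-29122) = 5293/38227 + (2609 + (80 + 80*112))/(-29122) = 5293*(1/38227) + (2609 + (80 + 8960))*(-1/29122) = 5293/38227 + (2609 + 9040)*(-1/29122) = 5293/38227 + 11649*(-1/29122) = 5293/38227 - 11649/29122 = -291163577/1113246694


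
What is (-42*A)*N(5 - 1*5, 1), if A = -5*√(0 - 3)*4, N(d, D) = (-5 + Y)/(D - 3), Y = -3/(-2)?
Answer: 1470*I*√3 ≈ 2546.1*I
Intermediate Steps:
Y = 3/2 (Y = -3*(-½) = 3/2 ≈ 1.5000)
N(d, D) = -7/(2*(-3 + D)) (N(d, D) = (-5 + 3/2)/(D - 3) = -7/(2*(-3 + D)))
A = -20*I*√3 (A = -5*I*√3*4 = -20*I*√3 ≈ -34.641*I)
(-42*A)*N(5 - 1*5, 1) = (-(-840)*I*√3)*(-7/(-6 + 2*1)) = (840*I*√3)*(-7/(-6 + 2)) = (840*I*√3)*(-7/(-4)) = (840*I*√3)*(-7*(-¼)) = (840*I*√3)*(7/4) = 1470*I*√3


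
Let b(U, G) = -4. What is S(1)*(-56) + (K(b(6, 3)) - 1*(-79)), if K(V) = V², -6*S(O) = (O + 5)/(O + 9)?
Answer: 503/5 ≈ 100.60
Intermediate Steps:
S(O) = -(5 + O)/(6*(9 + O)) (S(O) = -(O + 5)/(6*(O + 9)) = -(5 + O)/(6*(9 + O)))
S(1)*(-56) + (K(b(6, 3)) - 1*(-79)) = ((-5 - 1*1)/(6*(9 + 1)))*(-56) + ((-4)² - 1*(-79)) = ((⅙)*(-5 - 1)/10)*(-56) + (16 + 79) = ((⅙)*(⅒)*(-6))*(-56) + 95 = -⅒*(-56) + 95 = 28/5 + 95 = 503/5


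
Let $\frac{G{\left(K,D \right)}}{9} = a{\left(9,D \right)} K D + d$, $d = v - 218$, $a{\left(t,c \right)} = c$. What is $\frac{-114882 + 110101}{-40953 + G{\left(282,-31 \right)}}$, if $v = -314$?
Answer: $- \frac{4781}{2393277} \approx -0.0019977$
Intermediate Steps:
$d = -532$ ($d = -314 - 218 = -532$)
$G{\left(K,D \right)} = -4788 + 9 K D^{2}$ ($G{\left(K,D \right)} = 9 \left(D K D - 532\right) = 9 \left(K D^{2} - 532\right) = 9 \left(-532 + K D^{2}\right) = -4788 + 9 K D^{2}$)
$\frac{-114882 + 110101}{-40953 + G{\left(282,-31 \right)}} = \frac{-114882 + 110101}{-40953 - \left(4788 - 2538 \left(-31\right)^{2}\right)} = - \frac{4781}{-40953 - \left(4788 - 2439018\right)} = - \frac{4781}{-40953 + \left(-4788 + 2439018\right)} = - \frac{4781}{-40953 + 2434230} = - \frac{4781}{2393277}$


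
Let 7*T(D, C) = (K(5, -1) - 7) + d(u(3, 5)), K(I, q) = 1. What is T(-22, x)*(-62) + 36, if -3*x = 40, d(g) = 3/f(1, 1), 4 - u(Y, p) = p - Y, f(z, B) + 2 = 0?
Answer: 717/7 ≈ 102.43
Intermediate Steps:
f(z, B) = -2 (f(z, B) = -2 + 0 = -2)
u(Y, p) = 4 + Y - p (u(Y, p) = 4 - (p - Y) = 4 + (Y - p) = 4 + Y - p)
d(g) = -3/2 (d(g) = 3/(-2) = 3*(-½) = -3/2)
x = -40/3 (x = -⅓*40 = -40/3 ≈ -13.333)
T(D, C) = -15/14 (T(D, C) = ((1 - 7) - 3/2)/7 = (-6 - 3/2)/7 = (⅐)*(-15/2) = -15/14)
T(-22, x)*(-62) + 36 = -15/14*(-62) + 36 = 465/7 + 36 = 717/7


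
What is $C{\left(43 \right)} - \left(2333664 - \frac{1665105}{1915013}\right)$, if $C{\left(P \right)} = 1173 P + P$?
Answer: $- \frac{4372321546261}{1915013} \approx -2.2832 \cdot 10^{6}$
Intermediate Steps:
$C{\left(P \right)} = 1174 P$
$C{\left(43 \right)} - \left(2333664 - \frac{1665105}{1915013}\right) = 1174 \cdot 43 - \left(2333664 - \frac{1665105}{1915013}\right) = 50482 - \left(2333664 - 1665105 \cdot \frac{1}{1915013}\right) = 50482 - \left(2333664 - \frac{1665105}{1915013}\right) = 50482 - \frac{4468995232527}{1915013} = - \frac{4372321546261}{1915013}$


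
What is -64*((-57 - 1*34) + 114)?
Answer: -1472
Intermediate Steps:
-64*((-57 - 1*34) + 114) = -64*((-57 - 34) + 114) = -64*(-91 + 114) = -64*23 = -1472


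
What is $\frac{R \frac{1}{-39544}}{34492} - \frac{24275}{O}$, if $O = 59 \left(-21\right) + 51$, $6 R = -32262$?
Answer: $\frac{8277483160769}{405093639456} \approx 20.434$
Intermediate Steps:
$R = -5377$ ($R = \frac{1}{6} \left(-32262\right) = -5377$)
$O = -1188$ ($O = -1239 + 51 = -1188$)
$\frac{R \frac{1}{-39544}}{34492} - \frac{24275}{O} = \frac{\left(-5377\right) \frac{1}{-39544}}{34492} - \frac{24275}{-1188} = \left(-5377\right) \left(- \frac{1}{39544}\right) \frac{1}{34492} - - \frac{24275}{1188} = \frac{5377}{39544} \cdot \frac{1}{34492} + \frac{24275}{1188} = \frac{5377}{1363951648} + \frac{24275}{1188} = \frac{8277483160769}{405093639456}$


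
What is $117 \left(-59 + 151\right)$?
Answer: $10764$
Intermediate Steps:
$117 \left(-59 + 151\right) = 117 \cdot 92 = 10764$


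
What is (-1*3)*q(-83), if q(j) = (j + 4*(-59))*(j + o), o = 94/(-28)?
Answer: -1157013/14 ≈ -82644.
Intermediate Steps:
o = -47/14 (o = 94*(-1/28) = -47/14 ≈ -3.3571)
q(j) = (-236 + j)*(-47/14 + j) (q(j) = (j + 4*(-59))*(j - 47/14) = (j - 236)*(-47/14 + j) = (-236 + j)*(-47/14 + j))
(-1*3)*q(-83) = (-1*3)*(5546/7 + (-83)**2 - 3351/14*(-83)) = -3*(5546/7 + 6889 + 278133/14) = -3*385671/14 = -1157013/14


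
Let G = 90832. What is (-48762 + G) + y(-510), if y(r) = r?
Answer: 41560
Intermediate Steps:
(-48762 + G) + y(-510) = (-48762 + 90832) - 510 = 42070 - 510 = 41560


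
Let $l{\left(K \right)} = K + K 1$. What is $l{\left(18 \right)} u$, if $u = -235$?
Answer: $-8460$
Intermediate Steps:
$l{\left(K \right)} = 2 K$ ($l{\left(K \right)} = K + K = 2 K$)
$l{\left(18 \right)} u = 2 \cdot 18 \left(-235\right) = 36 \left(-235\right) = -8460$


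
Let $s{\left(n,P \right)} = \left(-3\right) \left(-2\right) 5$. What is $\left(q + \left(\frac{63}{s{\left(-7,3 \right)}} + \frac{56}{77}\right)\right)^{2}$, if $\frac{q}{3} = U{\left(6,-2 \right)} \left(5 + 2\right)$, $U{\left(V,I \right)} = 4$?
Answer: $\frac{91221601}{12100} \approx 7539.0$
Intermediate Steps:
$s{\left(n,P \right)} = 30$ ($s{\left(n,P \right)} = 6 \cdot 5 = 30$)
$q = 84$ ($q = 3 \cdot 4 \left(5 + 2\right) = 3 \cdot 4 \cdot 7 = 3 \cdot 28 = 84$)
$\left(q + \left(\frac{63}{s{\left(-7,3 \right)}} + \frac{56}{77}\right)\right)^{2} = \left(84 + \left(\frac{63}{30} + \frac{56}{77}\right)\right)^{2} = \left(84 + \left(63 \cdot \frac{1}{30} + 56 \cdot \frac{1}{77}\right)\right)^{2} = \left(84 + \left(\frac{21}{10} + \frac{8}{11}\right)\right)^{2} = \left(84 + \frac{311}{110}\right)^{2} = \left(\frac{9551}{110}\right)^{2} = \frac{91221601}{12100}$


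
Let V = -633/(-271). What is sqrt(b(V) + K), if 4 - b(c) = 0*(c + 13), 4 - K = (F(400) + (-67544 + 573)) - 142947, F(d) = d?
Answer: sqrt(209526) ≈ 457.74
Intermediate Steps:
V = 633/271 (V = -633*(-1/271) = 633/271 ≈ 2.3358)
K = 209522 (K = 4 - ((400 + (-67544 + 573)) - 142947) = 4 - ((400 - 66971) - 142947) = 4 - (-66571 - 142947) = 4 - 1*(-209518) = 4 + 209518 = 209522)
b(c) = 4 (b(c) = 4 - 0*(c + 13) = 4 - 0*(13 + c) = 4 - 1*0 = 4 + 0 = 4)
sqrt(b(V) + K) = sqrt(4 + 209522) = sqrt(209526)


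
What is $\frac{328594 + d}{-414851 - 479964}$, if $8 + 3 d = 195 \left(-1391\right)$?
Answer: $- \frac{714529}{2684445} \approx -0.26617$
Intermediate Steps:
$d = - \frac{271253}{3}$ ($d = - \frac{8}{3} + \frac{195 \left(-1391\right)}{3} = - \frac{8}{3} + \frac{1}{3} \left(-271245\right) = - \frac{8}{3} - 90415 = - \frac{271253}{3} \approx -90418.0$)
$\frac{328594 + d}{-414851 - 479964} = \frac{328594 - \frac{271253}{3}}{-414851 - 479964} = \frac{714529}{3 \left(-894815\right)} = \frac{714529}{3} \left(- \frac{1}{894815}\right) = - \frac{714529}{2684445}$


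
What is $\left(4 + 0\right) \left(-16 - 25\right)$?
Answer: $-164$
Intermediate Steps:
$\left(4 + 0\right) \left(-16 - 25\right) = 4 \left(-16 - 25\right) = 4 \left(-41\right) = -164$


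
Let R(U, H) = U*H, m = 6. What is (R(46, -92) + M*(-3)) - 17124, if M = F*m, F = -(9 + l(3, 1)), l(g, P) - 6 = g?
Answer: -21032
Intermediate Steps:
l(g, P) = 6 + g
F = -18 (F = -(9 + (6 + 3)) = -(9 + 9) = -1*18 = -18)
R(U, H) = H*U
M = -108 (M = -18*6 = -108)
(R(46, -92) + M*(-3)) - 17124 = (-92*46 - 108*(-3)) - 17124 = (-4232 + 324) - 17124 = -3908 - 17124 = -21032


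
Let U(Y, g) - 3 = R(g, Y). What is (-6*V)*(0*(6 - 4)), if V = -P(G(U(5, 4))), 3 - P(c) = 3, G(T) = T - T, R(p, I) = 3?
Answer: 0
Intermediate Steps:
U(Y, g) = 6 (U(Y, g) = 3 + 3 = 6)
G(T) = 0
P(c) = 0 (P(c) = 3 - 1*3 = 3 - 3 = 0)
V = 0 (V = -1*0 = 0)
(-6*V)*(0*(6 - 4)) = (-6*0)*(0*(6 - 4)) = 0*(0*2) = 0*0 = 0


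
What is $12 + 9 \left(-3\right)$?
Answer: $-15$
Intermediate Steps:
$12 + 9 \left(-3\right) = 12 - 27 = -15$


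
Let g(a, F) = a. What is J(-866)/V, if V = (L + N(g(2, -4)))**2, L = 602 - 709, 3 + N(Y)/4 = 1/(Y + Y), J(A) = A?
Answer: -433/6962 ≈ -0.062195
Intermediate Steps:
N(Y) = -12 + 2/Y (N(Y) = -12 + 4/(Y + Y) = -12 + 4/((2*Y)) = -12 + 4*(1/(2*Y)) = -12 + 2/Y)
L = -107
V = 13924 (V = (-107 + (-12 + 2/2))**2 = (-107 + (-12 + 2*(1/2)))**2 = (-107 + (-12 + 1))**2 = (-107 - 11)**2 = (-118)**2 = 13924)
J(-866)/V = -866/13924 = -866*1/13924 = -433/6962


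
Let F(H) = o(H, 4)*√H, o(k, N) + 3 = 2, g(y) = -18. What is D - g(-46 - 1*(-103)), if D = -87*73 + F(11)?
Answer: -6333 - √11 ≈ -6336.3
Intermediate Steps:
o(k, N) = -1 (o(k, N) = -3 + 2 = -1)
F(H) = -√H
D = -6351 - √11 (D = -87*73 - √11 = -6351 - √11 ≈ -6354.3)
D - g(-46 - 1*(-103)) = (-6351 - √11) - 1*(-18) = (-6351 - √11) + 18 = -6333 - √11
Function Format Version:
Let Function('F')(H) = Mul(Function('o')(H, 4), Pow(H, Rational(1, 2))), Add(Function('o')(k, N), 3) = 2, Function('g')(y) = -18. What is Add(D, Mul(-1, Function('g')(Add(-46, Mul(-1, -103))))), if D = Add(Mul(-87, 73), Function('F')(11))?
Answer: Add(-6333, Mul(-1, Pow(11, Rational(1, 2)))) ≈ -6336.3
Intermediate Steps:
Function('o')(k, N) = -1 (Function('o')(k, N) = Add(-3, 2) = -1)
Function('F')(H) = Mul(-1, Pow(H, Rational(1, 2)))
D = Add(-6351, Mul(-1, Pow(11, Rational(1, 2)))) (D = Add(Mul(-87, 73), Mul(-1, Pow(11, Rational(1, 2)))) = Add(-6351, Mul(-1, Pow(11, Rational(1, 2)))) ≈ -6354.3)
Add(D, Mul(-1, Function('g')(Add(-46, Mul(-1, -103))))) = Add(Add(-6351, Mul(-1, Pow(11, Rational(1, 2)))), Mul(-1, -18)) = Add(Add(-6351, Mul(-1, Pow(11, Rational(1, 2)))), 18) = Add(-6333, Mul(-1, Pow(11, Rational(1, 2))))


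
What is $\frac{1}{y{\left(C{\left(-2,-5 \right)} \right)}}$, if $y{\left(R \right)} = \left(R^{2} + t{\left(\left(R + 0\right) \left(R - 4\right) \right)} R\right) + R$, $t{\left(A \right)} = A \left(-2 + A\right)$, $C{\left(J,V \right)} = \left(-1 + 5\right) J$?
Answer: $- \frac{1}{72136} \approx -1.3863 \cdot 10^{-5}$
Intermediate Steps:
$C{\left(J,V \right)} = 4 J$
$y{\left(R \right)} = R + R^{2} + R^{2} \left(-4 + R\right) \left(-2 + R \left(-4 + R\right)\right)$ ($y{\left(R \right)} = \left(R^{2} + \left(R + 0\right) \left(R - 4\right) \left(-2 + \left(R + 0\right) \left(R - 4\right)\right) R\right) + R = \left(R^{2} + R \left(-4 + R\right) \left(-2 + R \left(-4 + R\right)\right) R\right) + R = \left(R^{2} + R^{2} \left(-4 + R\right) \left(-2 + R \left(-4 + R\right)\right)\right) + R = R + R^{2} + R^{2} \left(-4 + R\right) \left(-2 + R \left(-4 + R\right)\right)$)
$\frac{1}{y{\left(C{\left(-2,-5 \right)} \right)}} = \frac{1}{4 \left(-2\right) \left(1 + 4 \left(-2\right) + 4 \left(-2\right) \left(-4 + 4 \left(-2\right)\right) \left(-2 + 4 \left(-2\right) \left(-4 + 4 \left(-2\right)\right)\right)\right)} = \frac{1}{\left(-8\right) \left(1 - 8 - 8 \left(-4 - 8\right) \left(-2 - 8 \left(-4 - 8\right)\right)\right)} = \frac{1}{\left(-8\right) \left(1 - 8 - - 96 \left(-2 - -96\right)\right)} = \frac{1}{\left(-8\right) \left(1 - 8 - - 96 \left(-2 + 96\right)\right)} = \frac{1}{\left(-8\right) \left(1 - 8 - \left(-96\right) 94\right)} = \frac{1}{\left(-8\right) \left(1 - 8 + 9024\right)} = \frac{1}{\left(-8\right) 9017} = \frac{1}{-72136} = - \frac{1}{72136}$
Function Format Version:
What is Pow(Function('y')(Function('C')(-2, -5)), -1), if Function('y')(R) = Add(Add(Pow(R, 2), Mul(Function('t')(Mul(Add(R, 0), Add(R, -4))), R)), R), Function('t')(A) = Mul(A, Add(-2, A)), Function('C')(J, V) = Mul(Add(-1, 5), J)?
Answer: Rational(-1, 72136) ≈ -1.3863e-5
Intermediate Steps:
Function('C')(J, V) = Mul(4, J)
Function('y')(R) = Add(R, Pow(R, 2), Mul(Pow(R, 2), Add(-4, R), Add(-2, Mul(R, Add(-4, R))))) (Function('y')(R) = Add(Add(Pow(R, 2), Mul(Mul(Mul(Add(R, 0), Add(R, -4)), Add(-2, Mul(Add(R, 0), Add(R, -4)))), R)), R) = Add(Add(Pow(R, 2), Mul(Mul(Mul(R, Add(-4, R)), Add(-2, Mul(R, Add(-4, R)))), R)), R) = Add(Add(Pow(R, 2), Mul(Mul(R, Add(-4, R), Add(-2, Mul(R, Add(-4, R)))), R)), R) = Add(Add(Pow(R, 2), Mul(Pow(R, 2), Add(-4, R), Add(-2, Mul(R, Add(-4, R))))), R) = Add(R, Pow(R, 2), Mul(Pow(R, 2), Add(-4, R), Add(-2, Mul(R, Add(-4, R))))))
Pow(Function('y')(Function('C')(-2, -5)), -1) = Pow(Mul(Mul(4, -2), Add(1, Mul(4, -2), Mul(Mul(4, -2), Add(-4, Mul(4, -2)), Add(-2, Mul(Mul(4, -2), Add(-4, Mul(4, -2))))))), -1) = Pow(Mul(-8, Add(1, -8, Mul(-8, Add(-4, -8), Add(-2, Mul(-8, Add(-4, -8)))))), -1) = Pow(Mul(-8, Add(1, -8, Mul(-8, -12, Add(-2, Mul(-8, -12))))), -1) = Pow(Mul(-8, Add(1, -8, Mul(-8, -12, Add(-2, 96)))), -1) = Pow(Mul(-8, Add(1, -8, Mul(-8, -12, 94))), -1) = Pow(Mul(-8, Add(1, -8, 9024)), -1) = Pow(Mul(-8, 9017), -1) = Pow(-72136, -1) = Rational(-1, 72136)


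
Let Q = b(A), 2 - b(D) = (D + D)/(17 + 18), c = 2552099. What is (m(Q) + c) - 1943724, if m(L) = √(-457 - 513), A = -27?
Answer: 608375 + I*√970 ≈ 6.0838e+5 + 31.145*I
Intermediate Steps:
b(D) = 2 - 2*D/35 (b(D) = 2 - (D + D)/(17 + 18) = 2 - 2*D/35)
Q = 124/35 (Q = 2 - 2/35*(-27) = 2 + 54/35 = 124/35 ≈ 3.5429)
m(L) = I*√970 (m(L) = √(-970) = I*√970)
(m(Q) + c) - 1943724 = (I*√970 + 2552099) - 1943724 = (2552099 + I*√970) - 1943724 = 608375 + I*√970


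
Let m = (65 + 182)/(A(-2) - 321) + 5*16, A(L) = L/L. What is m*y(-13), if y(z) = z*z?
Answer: 4284657/320 ≈ 13390.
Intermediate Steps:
y(z) = z²
A(L) = 1
m = 25353/320 (m = (65 + 182)/(1 - 321) + 5*16 = 247/(-320) + 80 = 247*(-1/320) + 80 = -247/320 + 80 = 25353/320 ≈ 79.228)
m*y(-13) = (25353/320)*(-13)² = (25353/320)*169 = 4284657/320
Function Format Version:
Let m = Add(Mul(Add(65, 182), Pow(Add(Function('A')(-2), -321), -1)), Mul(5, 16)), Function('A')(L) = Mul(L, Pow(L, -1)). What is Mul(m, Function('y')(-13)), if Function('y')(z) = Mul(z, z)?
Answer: Rational(4284657, 320) ≈ 13390.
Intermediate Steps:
Function('y')(z) = Pow(z, 2)
Function('A')(L) = 1
m = Rational(25353, 320) (m = Add(Mul(Add(65, 182), Pow(Add(1, -321), -1)), Mul(5, 16)) = Add(Mul(247, Pow(-320, -1)), 80) = Add(Mul(247, Rational(-1, 320)), 80) = Add(Rational(-247, 320), 80) = Rational(25353, 320) ≈ 79.228)
Mul(m, Function('y')(-13)) = Mul(Rational(25353, 320), Pow(-13, 2)) = Mul(Rational(25353, 320), 169) = Rational(4284657, 320)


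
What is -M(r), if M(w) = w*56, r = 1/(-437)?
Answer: 56/437 ≈ 0.12815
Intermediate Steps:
r = -1/437 ≈ -0.0022883
M(w) = 56*w
-M(r) = -56*(-1)/437 = -1*(-56/437) = 56/437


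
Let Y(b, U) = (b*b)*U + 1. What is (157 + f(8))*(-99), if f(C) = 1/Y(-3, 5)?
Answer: -715077/46 ≈ -15545.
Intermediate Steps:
Y(b, U) = 1 + U*b² (Y(b, U) = b²*U + 1 = U*b² + 1 = 1 + U*b²)
f(C) = 1/46 (f(C) = 1/(1 + 5*(-3)²) = 1/(1 + 5*9) = 1/(1 + 45) = 1/46)
(157 + f(8))*(-99) = (157 + 1/46)*(-99) = (7223/46)*(-99) = -715077/46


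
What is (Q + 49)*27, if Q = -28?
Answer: 567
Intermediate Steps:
(Q + 49)*27 = (-28 + 49)*27 = 21*27 = 567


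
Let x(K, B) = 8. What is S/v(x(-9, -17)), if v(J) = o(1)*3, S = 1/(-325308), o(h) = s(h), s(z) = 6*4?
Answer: -1/23422176 ≈ -4.2695e-8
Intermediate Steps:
s(z) = 24
o(h) = 24
S = -1/325308 ≈ -3.0740e-6
v(J) = 72 (v(J) = 24*3 = 72)
S/v(x(-9, -17)) = -1/325308/72 = -1/325308*1/72 = -1/23422176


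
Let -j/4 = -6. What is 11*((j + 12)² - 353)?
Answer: 10373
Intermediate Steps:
j = 24 (j = -4*(-6) = 24)
11*((j + 12)² - 353) = 11*((24 + 12)² - 353) = 11*(36² - 353) = 11*(1296 - 353) = 11*943 = 10373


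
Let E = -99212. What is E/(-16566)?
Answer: 49606/8283 ≈ 5.9889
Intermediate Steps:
E/(-16566) = -99212/(-16566) = -99212*(-1/16566) = 49606/8283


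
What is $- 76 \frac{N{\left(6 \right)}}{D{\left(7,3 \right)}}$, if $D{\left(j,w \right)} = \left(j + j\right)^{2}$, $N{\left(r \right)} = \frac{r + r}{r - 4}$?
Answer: $- \frac{114}{49} \approx -2.3265$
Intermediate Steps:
$N{\left(r \right)} = \frac{2 r}{-4 + r}$
$D{\left(j,w \right)} = 4 j^{2}$ ($D{\left(j,w \right)} = \left(2 j\right)^{2} = 4 j^{2}$)
$- 76 \frac{N{\left(6 \right)}}{D{\left(7,3 \right)}} = - 76 \frac{2 \cdot 6 \frac{1}{-4 + 6}}{4 \cdot 7^{2}} = - 76 \frac{2 \cdot 6 \cdot \frac{1}{2}}{4 \cdot 49} = - 76 \frac{2 \cdot 6 \cdot \frac{1}{2}}{196} = - 76 \cdot 6 \cdot \frac{1}{196} = \left(-76\right) \frac{3}{98} = - \frac{114}{49}$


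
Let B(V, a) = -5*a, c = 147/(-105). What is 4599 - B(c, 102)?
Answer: 5109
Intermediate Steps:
c = -7/5 (c = 147*(-1/105) = -7/5 ≈ -1.4000)
4599 - B(c, 102) = 4599 - (-5)*102 = 4599 - 1*(-510) = 4599 + 510 = 5109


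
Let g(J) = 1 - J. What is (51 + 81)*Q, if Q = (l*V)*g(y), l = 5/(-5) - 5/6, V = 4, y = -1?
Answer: -1936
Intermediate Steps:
l = -11/6 (l = 5*(-1/5) - 5*1/6 = -1 - 5/6 = -11/6 ≈ -1.8333)
Q = -44/3 (Q = (-11/6*4)*(1 - 1*(-1)) = -22*(1 + 1)/3 = -22/3*2 = -44/3 ≈ -14.667)
(51 + 81)*Q = (51 + 81)*(-44/3) = 132*(-44/3) = -1936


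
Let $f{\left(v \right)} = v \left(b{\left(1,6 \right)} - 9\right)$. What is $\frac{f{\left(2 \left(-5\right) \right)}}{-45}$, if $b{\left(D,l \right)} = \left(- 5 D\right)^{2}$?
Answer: $\frac{32}{9} \approx 3.5556$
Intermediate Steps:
$b{\left(D,l \right)} = 25 D^{2}$
$f{\left(v \right)} = 16 v$ ($f{\left(v \right)} = v \left(25 \cdot 1^{2} - 9\right) = v \left(25 \cdot 1 - 9\right) = v \left(25 - 9\right) = v 16 = 16 v$)
$\frac{f{\left(2 \left(-5\right) \right)}}{-45} = \frac{16 \cdot 2 \left(-5\right)}{-45} = 16 \left(-10\right) \left(- \frac{1}{45}\right) = \left(-160\right) \left(- \frac{1}{45}\right) = \frac{32}{9}$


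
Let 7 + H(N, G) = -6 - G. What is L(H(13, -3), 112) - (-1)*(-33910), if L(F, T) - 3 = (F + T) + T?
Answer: -33693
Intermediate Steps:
H(N, G) = -13 - G (H(N, G) = -7 + (-6 - G) = -13 - G)
L(F, T) = 3 + F + 2*T (L(F, T) = 3 + ((F + T) + T) = 3 + (F + 2*T) = 3 + F + 2*T)
L(H(13, -3), 112) - (-1)*(-33910) = (3 + (-13 - 1*(-3)) + 2*112) - (-1)*(-33910) = (3 + (-13 + 3) + 224) - 1*33910 = (3 - 10 + 224) - 33910 = 217 - 33910 = -33693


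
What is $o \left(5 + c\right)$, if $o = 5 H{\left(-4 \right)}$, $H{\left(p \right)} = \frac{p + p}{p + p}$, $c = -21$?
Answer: $-80$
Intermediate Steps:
$H{\left(p \right)} = 1$ ($H{\left(p \right)} = \frac{2 p}{2 p} = 2 p \frac{1}{2 p} = 1$)
$o = 5$ ($o = 5 \cdot 1 = 5$)
$o \left(5 + c\right) = 5 \left(5 - 21\right) = 5 \left(-16\right) = -80$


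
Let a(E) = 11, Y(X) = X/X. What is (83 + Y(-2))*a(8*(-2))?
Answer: 924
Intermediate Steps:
Y(X) = 1
(83 + Y(-2))*a(8*(-2)) = (83 + 1)*11 = 84*11 = 924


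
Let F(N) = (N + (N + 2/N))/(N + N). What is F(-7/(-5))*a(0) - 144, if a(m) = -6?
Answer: -7500/49 ≈ -153.06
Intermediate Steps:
F(N) = (2*N + 2/N)/(2*N) (F(N) = (2*N + 2/N)/((2*N)) = (2*N + 2/N)*(1/(2*N)) = (2*N + 2/N)/(2*N))
F(-7/(-5))*a(0) - 144 = (1 + (-7/(-5))⁻²)*(-6) - 144 = (1 + (-7*(-⅕))⁻²)*(-6) - 144 = (1 + (7/5)⁻²)*(-6) - 144 = (1 + 25/49)*(-6) - 144 = (74/49)*(-6) - 144 = -444/49 - 144 = -7500/49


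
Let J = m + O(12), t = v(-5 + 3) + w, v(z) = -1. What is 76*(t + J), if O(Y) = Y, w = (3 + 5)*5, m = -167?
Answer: -8816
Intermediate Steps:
w = 40 (w = 8*5 = 40)
t = 39 (t = -1 + 40 = 39)
J = -155 (J = -167 + 12 = -155)
76*(t + J) = 76*(39 - 155) = 76*(-116) = -8816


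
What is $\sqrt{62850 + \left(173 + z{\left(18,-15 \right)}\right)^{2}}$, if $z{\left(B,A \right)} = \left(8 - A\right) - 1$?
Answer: $5 \sqrt{4035} \approx 317.61$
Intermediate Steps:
$z{\left(B,A \right)} = 7 - A$ ($z{\left(B,A \right)} = \left(8 - A\right) - 1 = 7 - A$)
$\sqrt{62850 + \left(173 + z{\left(18,-15 \right)}\right)^{2}} = \sqrt{62850 + \left(173 + \left(7 - -15\right)\right)^{2}} = \sqrt{62850 + \left(173 + \left(7 + 15\right)\right)^{2}} = \sqrt{62850 + \left(173 + 22\right)^{2}} = \sqrt{62850 + 195^{2}} = \sqrt{62850 + 38025} = \sqrt{100875} = 5 \sqrt{4035}$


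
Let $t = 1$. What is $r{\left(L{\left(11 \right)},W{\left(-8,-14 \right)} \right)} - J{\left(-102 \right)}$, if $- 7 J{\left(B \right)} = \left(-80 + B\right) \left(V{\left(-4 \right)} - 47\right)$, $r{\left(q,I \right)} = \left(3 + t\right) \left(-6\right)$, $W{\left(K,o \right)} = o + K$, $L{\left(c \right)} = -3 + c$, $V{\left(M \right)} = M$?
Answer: $1302$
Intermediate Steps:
$W{\left(K,o \right)} = K + o$
$r{\left(q,I \right)} = -24$ ($r{\left(q,I \right)} = \left(3 + 1\right) \left(-6\right) = 4 \left(-6\right) = -24$)
$J{\left(B \right)} = - \frac{4080}{7} + \frac{51 B}{7}$ ($J{\left(B \right)} = - \frac{\left(-80 + B\right) \left(-4 - 47\right)}{7} = - \frac{\left(-80 + B\right) \left(-51\right)}{7} = - \frac{4080 - 51 B}{7} = - \frac{4080}{7} + \frac{51 B}{7}$)
$r{\left(L{\left(11 \right)},W{\left(-8,-14 \right)} \right)} - J{\left(-102 \right)} = -24 - \left(- \frac{4080}{7} + \frac{51}{7} \left(-102\right)\right) = -24 - \left(- \frac{4080}{7} - \frac{5202}{7}\right) = -24 - -1326 = -24 + 1326 = 1302$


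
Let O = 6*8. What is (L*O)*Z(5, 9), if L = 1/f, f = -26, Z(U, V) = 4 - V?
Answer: 120/13 ≈ 9.2308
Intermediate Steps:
O = 48
L = -1/26 (L = 1/(-26) = -1/26 ≈ -0.038462)
(L*O)*Z(5, 9) = (-1/26*48)*(4 - 1*9) = -24*(4 - 9)/13 = -24/13*(-5) = 120/13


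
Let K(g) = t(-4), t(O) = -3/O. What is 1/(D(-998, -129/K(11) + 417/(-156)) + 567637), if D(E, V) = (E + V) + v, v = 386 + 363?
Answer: 52/29495093 ≈ 1.7630e-6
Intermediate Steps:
v = 749
K(g) = ¾ (K(g) = -3/(-4) = -3*(-¼) = ¾)
D(E, V) = 749 + E + V (D(E, V) = (E + V) + 749 = 749 + E + V)
1/(D(-998, -129/K(11) + 417/(-156)) + 567637) = 1/((749 - 998 + (-129/¾ + 417/(-156))) + 567637) = 1/((749 - 998 + (-129*4/3 + 417*(-1/156))) + 567637) = 1/((749 - 998 + (-172 - 139/52)) + 567637) = 1/((749 - 998 - 9083/52) + 567637) = 1/(-22031/52 + 567637) = 1/(29495093/52) = 52/29495093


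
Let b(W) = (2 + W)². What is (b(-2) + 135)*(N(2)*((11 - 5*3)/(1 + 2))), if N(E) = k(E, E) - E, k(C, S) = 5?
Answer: -540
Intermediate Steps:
N(E) = 5 - E
(b(-2) + 135)*(N(2)*((11 - 5*3)/(1 + 2))) = ((2 - 2)² + 135)*((5 - 1*2)*((11 - 5*3)/(1 + 2))) = (0² + 135)*((5 - 2)*((11 - 15)/3)) = (0 + 135)*(3*(-4*⅓)) = 135*(3*(-4/3)) = 135*(-4) = -540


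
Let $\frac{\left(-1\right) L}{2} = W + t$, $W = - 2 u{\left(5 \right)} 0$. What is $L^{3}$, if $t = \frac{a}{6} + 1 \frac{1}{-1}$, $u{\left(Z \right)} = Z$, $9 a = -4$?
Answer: $\frac{195112}{19683} \approx 9.9127$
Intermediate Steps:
$a = - \frac{4}{9}$ ($a = \frac{1}{9} \left(-4\right) = - \frac{4}{9} \approx -0.44444$)
$W = 0$ ($W = \left(-2\right) 5 \cdot 0 = \left(-10\right) 0 = 0$)
$t = - \frac{29}{27}$ ($t = - \frac{4}{9 \cdot 6} + 1 \frac{1}{-1} = \left(- \frac{4}{9}\right) \frac{1}{6} + 1 \left(-1\right) = - \frac{2}{27} - 1 = - \frac{29}{27} \approx -1.0741$)
$L = \frac{58}{27}$ ($L = - 2 \left(0 - \frac{29}{27}\right) = \left(-2\right) \left(- \frac{29}{27}\right) = \frac{58}{27} \approx 2.1481$)
$L^{3} = \left(\frac{58}{27}\right)^{3} = \frac{195112}{19683}$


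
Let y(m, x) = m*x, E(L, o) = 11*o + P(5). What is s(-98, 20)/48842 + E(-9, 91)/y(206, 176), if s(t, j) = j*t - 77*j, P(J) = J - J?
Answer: -3545689/80491616 ≈ -0.044050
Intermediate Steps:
P(J) = 0
E(L, o) = 11*o (E(L, o) = 11*o + 0 = 11*o)
s(t, j) = -77*j + j*t
s(-98, 20)/48842 + E(-9, 91)/y(206, 176) = (20*(-77 - 98))/48842 + (11*91)/((206*176)) = (20*(-175))*(1/48842) + 1001/36256 = -3500*1/48842 + 1001*(1/36256) = -1750/24421 + 91/3296 = -3545689/80491616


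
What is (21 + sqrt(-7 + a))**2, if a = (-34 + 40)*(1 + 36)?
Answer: (21 + sqrt(215))**2 ≈ 1271.8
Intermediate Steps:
a = 222 (a = 6*37 = 222)
(21 + sqrt(-7 + a))**2 = (21 + sqrt(-7 + 222))**2 = (21 + sqrt(215))**2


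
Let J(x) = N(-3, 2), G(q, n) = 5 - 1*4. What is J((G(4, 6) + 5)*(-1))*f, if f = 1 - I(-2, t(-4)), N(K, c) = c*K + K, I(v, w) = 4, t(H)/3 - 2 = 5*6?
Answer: 27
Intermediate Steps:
t(H) = 96 (t(H) = 6 + 3*(5*6) = 6 + 3*30 = 6 + 90 = 96)
N(K, c) = K + K*c (N(K, c) = K*c + K = K + K*c)
G(q, n) = 1 (G(q, n) = 5 - 4 = 1)
J(x) = -9 (J(x) = -3*(1 + 2) = -3*3 = -9)
f = -3 (f = 1 - 1*4 = 1 - 4 = -3)
J((G(4, 6) + 5)*(-1))*f = -9*(-3) = 27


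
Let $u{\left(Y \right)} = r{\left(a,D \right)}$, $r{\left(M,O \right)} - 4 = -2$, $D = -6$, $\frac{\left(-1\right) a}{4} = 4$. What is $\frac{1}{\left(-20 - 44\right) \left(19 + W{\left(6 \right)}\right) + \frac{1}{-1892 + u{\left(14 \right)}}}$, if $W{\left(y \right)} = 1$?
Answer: $- \frac{1890}{2419201} \approx -0.00078125$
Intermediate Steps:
$a = -16$ ($a = \left(-4\right) 4 = -16$)
$r{\left(M,O \right)} = 2$ ($r{\left(M,O \right)} = 4 - 2 = 2$)
$u{\left(Y \right)} = 2$
$\frac{1}{\left(-20 - 44\right) \left(19 + W{\left(6 \right)}\right) + \frac{1}{-1892 + u{\left(14 \right)}}} = \frac{1}{\left(-20 - 44\right) \left(19 + 1\right) + \frac{1}{-1892 + 2}} = \frac{1}{\left(-64\right) 20 + \frac{1}{-1890}} = \frac{1}{-1280 - \frac{1}{1890}} = \frac{1}{- \frac{2419201}{1890}} = - \frac{1890}{2419201}$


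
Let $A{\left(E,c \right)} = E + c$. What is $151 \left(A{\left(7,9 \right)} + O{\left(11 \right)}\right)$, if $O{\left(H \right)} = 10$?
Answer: $3926$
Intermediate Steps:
$151 \left(A{\left(7,9 \right)} + O{\left(11 \right)}\right) = 151 \left(\left(7 + 9\right) + 10\right) = 151 \left(16 + 10\right) = 151 \cdot 26 = 3926$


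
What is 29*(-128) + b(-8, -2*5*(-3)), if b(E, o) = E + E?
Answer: -3728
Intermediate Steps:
b(E, o) = 2*E
29*(-128) + b(-8, -2*5*(-3)) = 29*(-128) + 2*(-8) = -3712 - 16 = -3728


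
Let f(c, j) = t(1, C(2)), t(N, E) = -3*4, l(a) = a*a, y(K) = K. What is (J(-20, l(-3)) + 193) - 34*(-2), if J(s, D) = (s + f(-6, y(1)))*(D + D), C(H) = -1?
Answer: -315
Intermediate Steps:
l(a) = a**2
t(N, E) = -12
f(c, j) = -12
J(s, D) = 2*D*(-12 + s) (J(s, D) = (s - 12)*(D + D) = (-12 + s)*(2*D) = 2*D*(-12 + s))
(J(-20, l(-3)) + 193) - 34*(-2) = (2*(-3)**2*(-12 - 20) + 193) - 34*(-2) = (2*9*(-32) + 193) + 68 = (-576 + 193) + 68 = -383 + 68 = -315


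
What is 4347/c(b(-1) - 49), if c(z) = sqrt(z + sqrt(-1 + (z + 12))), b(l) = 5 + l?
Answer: 4347/sqrt(-45 + I*sqrt(34)) ≈ 41.549 - 643.98*I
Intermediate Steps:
c(z) = sqrt(z + sqrt(11 + z)) (c(z) = sqrt(z + sqrt(-1 + (12 + z))) = sqrt(z + sqrt(11 + z)))
4347/c(b(-1) - 49) = 4347/(sqrt(((5 - 1) - 49) + sqrt(11 + ((5 - 1) - 49)))) = 4347/(sqrt((4 - 49) + sqrt(11 + (4 - 49)))) = 4347/(sqrt(-45 + sqrt(11 - 45))) = 4347/(sqrt(-45 + sqrt(-34))) = 4347/(sqrt(-45 + I*sqrt(34))) = 4347/sqrt(-45 + I*sqrt(34))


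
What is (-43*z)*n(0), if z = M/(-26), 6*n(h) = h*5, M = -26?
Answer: 0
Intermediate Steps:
n(h) = 5*h/6 (n(h) = (h*5)/6 = (5*h)/6 = 5*h/6)
z = 1 (z = -26/(-26) = -26*(-1/26) = 1)
(-43*z)*n(0) = (-43*1)*((⅚)*0) = -43*0 = 0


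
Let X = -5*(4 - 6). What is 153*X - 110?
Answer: 1420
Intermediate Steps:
X = 10 (X = -5*(-2) = 10)
153*X - 110 = 153*10 - 110 = 1530 - 110 = 1420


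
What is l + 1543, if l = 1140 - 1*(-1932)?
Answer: 4615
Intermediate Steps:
l = 3072 (l = 1140 + 1932 = 3072)
l + 1543 = 3072 + 1543 = 4615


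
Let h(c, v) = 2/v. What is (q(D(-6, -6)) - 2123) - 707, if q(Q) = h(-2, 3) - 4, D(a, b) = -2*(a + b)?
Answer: -8500/3 ≈ -2833.3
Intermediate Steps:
D(a, b) = -2*a - 2*b
q(Q) = -10/3 (q(Q) = 2/3 - 4 = 2*(⅓) - 4 = ⅔ - 4 = -10/3)
(q(D(-6, -6)) - 2123) - 707 = (-10/3 - 2123) - 707 = -6379/3 - 707 = -8500/3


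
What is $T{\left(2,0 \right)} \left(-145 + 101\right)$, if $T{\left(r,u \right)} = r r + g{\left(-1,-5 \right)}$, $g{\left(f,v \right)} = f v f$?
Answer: $44$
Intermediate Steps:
$g{\left(f,v \right)} = v f^{2}$
$T{\left(r,u \right)} = -5 + r^{2}$ ($T{\left(r,u \right)} = r r - 5 \left(-1\right)^{2} = r^{2} - 5 = -5 + r^{2}$)
$T{\left(2,0 \right)} \left(-145 + 101\right) = \left(-5 + 2^{2}\right) \left(-145 + 101\right) = \left(-5 + 4\right) \left(-44\right) = \left(-1\right) \left(-44\right) = 44$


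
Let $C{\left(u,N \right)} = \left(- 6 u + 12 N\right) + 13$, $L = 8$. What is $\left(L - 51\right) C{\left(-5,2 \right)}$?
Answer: $-2881$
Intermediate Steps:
$C{\left(u,N \right)} = 13 - 6 u + 12 N$
$\left(L - 51\right) C{\left(-5,2 \right)} = \left(8 - 51\right) \left(13 - -30 + 12 \cdot 2\right) = - 43 \left(13 + 30 + 24\right) = \left(-43\right) 67 = -2881$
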